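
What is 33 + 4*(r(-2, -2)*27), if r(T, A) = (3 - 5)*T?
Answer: 465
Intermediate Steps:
r(T, A) = -2*T
33 + 4*(r(-2, -2)*27) = 33 + 4*(-2*(-2)*27) = 33 + 4*(4*27) = 33 + 4*108 = 33 + 432 = 465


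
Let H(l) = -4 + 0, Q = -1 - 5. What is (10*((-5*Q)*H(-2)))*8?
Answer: -9600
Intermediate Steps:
Q = -6
H(l) = -4
(10*((-5*Q)*H(-2)))*8 = (10*(-5*(-6)*(-4)))*8 = (10*(30*(-4)))*8 = (10*(-120))*8 = -1200*8 = -9600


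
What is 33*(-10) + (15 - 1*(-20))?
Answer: -295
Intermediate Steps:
33*(-10) + (15 - 1*(-20)) = -330 + (15 + 20) = -330 + 35 = -295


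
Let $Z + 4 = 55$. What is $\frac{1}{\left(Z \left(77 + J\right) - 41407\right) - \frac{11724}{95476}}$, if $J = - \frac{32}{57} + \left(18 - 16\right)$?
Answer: $- \frac{453511}{16964374583} \approx -2.6733 \cdot 10^{-5}$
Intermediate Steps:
$Z = 51$ ($Z = -4 + 55 = 51$)
$J = \frac{82}{57}$ ($J = \left(-32\right) \frac{1}{57} + 2 = - \frac{32}{57} + 2 = \frac{82}{57} \approx 1.4386$)
$\frac{1}{\left(Z \left(77 + J\right) - 41407\right) - \frac{11724}{95476}} = \frac{1}{\left(51 \left(77 + \frac{82}{57}\right) - 41407\right) - \frac{11724}{95476}} = \frac{1}{\left(51 \cdot \frac{4471}{57} - 41407\right) - \frac{2931}{23869}} = \frac{1}{\left(\frac{76007}{19} - 41407\right) - \frac{2931}{23869}} = \frac{1}{- \frac{710726}{19} - \frac{2931}{23869}} = \frac{1}{- \frac{16964374583}{453511}} = - \frac{453511}{16964374583}$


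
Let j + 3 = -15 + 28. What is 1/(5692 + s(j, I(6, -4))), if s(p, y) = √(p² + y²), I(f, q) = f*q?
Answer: 1/5718 ≈ 0.00017489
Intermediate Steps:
j = 10 (j = -3 + (-15 + 28) = -3 + 13 = 10)
1/(5692 + s(j, I(6, -4))) = 1/(5692 + √(10² + (6*(-4))²)) = 1/(5692 + √(100 + (-24)²)) = 1/(5692 + √(100 + 576)) = 1/(5692 + √676) = 1/(5692 + 26) = 1/5718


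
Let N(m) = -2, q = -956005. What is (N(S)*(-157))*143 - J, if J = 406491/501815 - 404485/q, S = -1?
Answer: 4308117666939384/95947529815 ≈ 44901.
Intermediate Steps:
J = 118316813746/95947529815 (J = 406491/501815 - 404485/(-956005) = 406491*(1/501815) - 404485*(-1/956005) = 406491/501815 + 80897/191201 = 118316813746/95947529815 ≈ 1.2331)
(N(S)*(-157))*143 - J = -2*(-157)*143 - 1*118316813746/95947529815 = 314*143 - 118316813746/95947529815 = 44902 - 118316813746/95947529815 = 4308117666939384/95947529815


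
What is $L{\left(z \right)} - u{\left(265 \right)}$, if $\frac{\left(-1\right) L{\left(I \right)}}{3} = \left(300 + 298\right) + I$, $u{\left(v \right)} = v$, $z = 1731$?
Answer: $-7252$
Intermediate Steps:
$L{\left(I \right)} = -1794 - 3 I$ ($L{\left(I \right)} = - 3 \left(\left(300 + 298\right) + I\right) = - 3 \left(598 + I\right) = -1794 - 3 I$)
$L{\left(z \right)} - u{\left(265 \right)} = \left(-1794 - 5193\right) - 265 = -6987 - 265 = -7252$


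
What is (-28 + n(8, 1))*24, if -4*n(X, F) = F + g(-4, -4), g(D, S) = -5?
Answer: -648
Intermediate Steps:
n(X, F) = 5/4 - F/4 (n(X, F) = -(F - 5)/4 = -(-5 + F)/4 = 5/4 - F/4)
(-28 + n(8, 1))*24 = (-28 + (5/4 - ¼*1))*24 = (-28 + (5/4 - ¼))*24 = (-28 + 1)*24 = -27*24 = -648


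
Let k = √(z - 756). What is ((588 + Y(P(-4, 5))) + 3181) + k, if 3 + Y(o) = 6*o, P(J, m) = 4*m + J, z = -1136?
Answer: 3862 + 2*I*√473 ≈ 3862.0 + 43.497*I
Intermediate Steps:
P(J, m) = J + 4*m
Y(o) = -3 + 6*o
k = 2*I*√473 (k = √(-1136 - 756) = √(-1892) = 2*I*√473 ≈ 43.497*I)
((588 + Y(P(-4, 5))) + 3181) + k = ((588 + (-3 + 6*(-4 + 4*5))) + 3181) + 2*I*√473 = ((588 + (-3 + 6*(-4 + 20))) + 3181) + 2*I*√473 = ((588 + (-3 + 6*16)) + 3181) + 2*I*√473 = ((588 + (-3 + 96)) + 3181) + 2*I*√473 = ((588 + 93) + 3181) + 2*I*√473 = (681 + 3181) + 2*I*√473 = 3862 + 2*I*√473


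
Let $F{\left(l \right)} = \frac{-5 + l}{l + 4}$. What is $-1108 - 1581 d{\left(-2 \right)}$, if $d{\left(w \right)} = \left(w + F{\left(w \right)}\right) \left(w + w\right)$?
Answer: $-35890$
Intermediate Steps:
$F{\left(l \right)} = \frac{-5 + l}{4 + l}$
$d{\left(w \right)} = 2 w \left(w + \frac{-5 + w}{4 + w}\right)$ ($d{\left(w \right)} = \left(w + \frac{-5 + w}{4 + w}\right) \left(w + w\right) = \left(w + \frac{-5 + w}{4 + w}\right) 2 w = 2 w \left(w + \frac{-5 + w}{4 + w}\right)$)
$-1108 - 1581 d{\left(-2 \right)} = -1108 - 1581 \cdot 2 \left(-2\right) \frac{1}{4 - 2} \left(-5 - 2 - 2 \left(4 - 2\right)\right) = -1108 - 1581 \cdot 2 \left(-2\right) \frac{1}{2} \left(-5 - 2 - 4\right) = -1108 - 1581 \cdot 2 \left(-2\right) \frac{1}{2} \left(-11\right) = -1108 - 34782 = -35890$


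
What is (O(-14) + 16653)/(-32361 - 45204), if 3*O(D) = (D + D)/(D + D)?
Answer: -9992/46539 ≈ -0.21470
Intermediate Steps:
O(D) = ⅓ (O(D) = ((D + D)/(D + D))/3 = ((2*D)/((2*D)))/3 = ((2*D)*(1/(2*D)))/3 = (⅓)*1 = ⅓)
(O(-14) + 16653)/(-32361 - 45204) = (⅓ + 16653)/(-32361 - 45204) = (49960/3)/(-77565) = (49960/3)*(-1/77565) = -9992/46539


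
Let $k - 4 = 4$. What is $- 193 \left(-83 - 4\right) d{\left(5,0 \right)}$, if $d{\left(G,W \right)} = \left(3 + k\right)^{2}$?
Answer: $2031711$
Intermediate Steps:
$k = 8$ ($k = 4 + 4 = 8$)
$d{\left(G,W \right)} = 121$ ($d{\left(G,W \right)} = \left(3 + 8\right)^{2} = 11^{2} = 121$)
$- 193 \left(-83 - 4\right) d{\left(5,0 \right)} = - 193 \left(-83 - 4\right) 121 = \left(-193\right) \left(-87\right) 121 = 16791 \cdot 121 = 2031711$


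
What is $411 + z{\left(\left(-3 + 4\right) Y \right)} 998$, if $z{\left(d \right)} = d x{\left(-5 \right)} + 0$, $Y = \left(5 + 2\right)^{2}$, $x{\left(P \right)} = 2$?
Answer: $98215$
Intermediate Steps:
$Y = 49$ ($Y = 7^{2} = 49$)
$z{\left(d \right)} = 2 d$ ($z{\left(d \right)} = d 2 + 0 = 2 d + 0 = 2 d$)
$411 + z{\left(\left(-3 + 4\right) Y \right)} 998 = 411 + 2 \left(-3 + 4\right) 49 \cdot 998 = 411 + 2 \cdot 1 \cdot 49 \cdot 998 = 411 + 2 \cdot 49 \cdot 998 = 411 + 98 \cdot 998 = 411 + 97804 = 98215$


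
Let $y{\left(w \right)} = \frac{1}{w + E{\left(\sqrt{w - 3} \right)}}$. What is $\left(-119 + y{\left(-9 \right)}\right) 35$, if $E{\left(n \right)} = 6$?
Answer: $- \frac{12530}{3} \approx -4176.7$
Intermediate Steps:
$y{\left(w \right)} = \frac{1}{6 + w}$ ($y{\left(w \right)} = \frac{1}{w + 6} = \frac{1}{6 + w}$)
$\left(-119 + y{\left(-9 \right)}\right) 35 = \left(-119 + \frac{1}{6 - 9}\right) 35 = \left(-119 + \frac{1}{-3}\right) 35 = \left(-119 - \frac{1}{3}\right) 35 = \left(- \frac{358}{3}\right) 35 = - \frac{12530}{3}$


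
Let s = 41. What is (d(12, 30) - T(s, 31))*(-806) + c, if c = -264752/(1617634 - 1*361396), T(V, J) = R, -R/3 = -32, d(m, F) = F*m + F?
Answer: -148841723092/628119 ≈ -2.3696e+5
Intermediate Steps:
d(m, F) = F + F*m
R = 96 (R = -3*(-32) = 96)
T(V, J) = 96
c = -132376/628119 (c = -264752/(1617634 - 361396) = -264752/1256238 = -264752*1/1256238 = -132376/628119 ≈ -0.21075)
(d(12, 30) - T(s, 31))*(-806) + c = (30*(1 + 12) - 1*96)*(-806) - 132376/628119 = (30*13 - 96)*(-806) - 132376/628119 = (390 - 96)*(-806) - 132376/628119 = 294*(-806) - 132376/628119 = -236964 - 132376/628119 = -148841723092/628119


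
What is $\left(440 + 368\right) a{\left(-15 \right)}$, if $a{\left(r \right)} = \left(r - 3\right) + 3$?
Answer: $-12120$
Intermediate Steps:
$a{\left(r \right)} = r$ ($a{\left(r \right)} = \left(-3 + r\right) + 3 = r$)
$\left(440 + 368\right) a{\left(-15 \right)} = \left(440 + 368\right) \left(-15\right) = 808 \left(-15\right) = -12120$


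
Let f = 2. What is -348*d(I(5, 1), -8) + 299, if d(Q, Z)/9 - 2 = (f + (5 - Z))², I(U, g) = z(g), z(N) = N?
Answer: -710665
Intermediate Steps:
I(U, g) = g
d(Q, Z) = 18 + 9*(7 - Z)² (d(Q, Z) = 18 + 9*(2 + (5 - Z))² = 18 + 9*(7 - Z)²)
-348*d(I(5, 1), -8) + 299 = -348*(18 + 9*(7 - 1*(-8))²) + 299 = -348*(18 + 9*(7 + 8)²) + 299 = -348*(18 + 9*15²) + 299 = -348*(18 + 9*225) + 299 = -348*(18 + 2025) + 299 = -348*2043 + 299 = -710964 + 299 = -710665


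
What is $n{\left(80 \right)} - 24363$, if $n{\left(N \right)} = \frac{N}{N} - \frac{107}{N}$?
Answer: $- \frac{1949067}{80} \approx -24363.0$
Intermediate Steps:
$n{\left(N \right)} = 1 - \frac{107}{N}$
$n{\left(80 \right)} - 24363 = \frac{-107 + 80}{80} - 24363 = \frac{1}{80} \left(-27\right) - 24363 = - \frac{27}{80} - 24363 = - \frac{1949067}{80}$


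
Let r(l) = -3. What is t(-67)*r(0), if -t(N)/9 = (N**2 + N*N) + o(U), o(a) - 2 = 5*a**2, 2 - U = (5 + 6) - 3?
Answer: 247320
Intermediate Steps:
U = -6 (U = 2 - ((5 + 6) - 3) = 2 - (11 - 3) = 2 - 1*8 = 2 - 8 = -6)
o(a) = 2 + 5*a**2
t(N) = -1638 - 18*N**2 (t(N) = -9*((N**2 + N*N) + (2 + 5*(-6)**2)) = -9*((N**2 + N**2) + (2 + 5*36)) = -9*(2*N**2 + (2 + 180)) = -9*(2*N**2 + 182) = -9*(182 + 2*N**2) = -1638 - 18*N**2)
t(-67)*r(0) = (-1638 - 18*(-67)**2)*(-3) = (-1638 - 18*4489)*(-3) = (-1638 - 80802)*(-3) = -82440*(-3) = 247320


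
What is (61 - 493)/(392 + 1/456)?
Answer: -196992/178753 ≈ -1.1020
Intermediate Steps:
(61 - 493)/(392 + 1/456) = -432/(392 + 1/456) = -432/178753/456 = -432*456/178753 = -196992/178753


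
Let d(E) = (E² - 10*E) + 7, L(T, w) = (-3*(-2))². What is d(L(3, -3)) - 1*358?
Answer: 585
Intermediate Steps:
L(T, w) = 36 (L(T, w) = 6² = 36)
d(E) = 7 + E² - 10*E
d(L(3, -3)) - 1*358 = (7 + 36² - 10*36) - 1*358 = (7 + 1296 - 360) - 358 = 943 - 358 = 585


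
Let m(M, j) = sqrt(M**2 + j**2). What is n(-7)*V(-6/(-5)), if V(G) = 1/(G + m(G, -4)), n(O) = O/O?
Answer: -3/40 + sqrt(109)/40 ≈ 0.18601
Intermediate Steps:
n(O) = 1
V(G) = 1/(G + sqrt(16 + G**2)) (V(G) = 1/(G + sqrt(G**2 + (-4)**2)) = 1/(G + sqrt(G**2 + 16)) = 1/(G + sqrt(16 + G**2)))
n(-7)*V(-6/(-5)) = 1/(-6/(-5) + sqrt(16 + (-6/(-5))**2)) = 1/(-6*(-1/5) + sqrt(16 + (-6*(-1/5))**2)) = 1/(6/5 + sqrt(16 + (6/5)**2)) = 1/(6/5 + sqrt(16 + 36/25)) = 1/(6/5 + sqrt(436/25)) = 1/(6/5 + 2*sqrt(109)/5)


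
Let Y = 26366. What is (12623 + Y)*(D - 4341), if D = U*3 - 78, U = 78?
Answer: -163168965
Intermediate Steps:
D = 156 (D = 78*3 - 78 = 234 - 78 = 156)
(12623 + Y)*(D - 4341) = (12623 + 26366)*(156 - 4341) = 38989*(-4185) = -163168965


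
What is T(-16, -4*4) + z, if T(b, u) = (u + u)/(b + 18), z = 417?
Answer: 401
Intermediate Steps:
T(b, u) = 2*u/(18 + b) (T(b, u) = (2*u)/(18 + b) = 2*u/(18 + b))
T(-16, -4*4) + z = 2*(-4*4)/(18 - 16) + 417 = 2*(-16)/2 + 417 = 2*(-16)*(½) + 417 = -16 + 417 = 401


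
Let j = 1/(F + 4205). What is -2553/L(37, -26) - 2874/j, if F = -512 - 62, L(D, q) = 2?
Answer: -20873541/2 ≈ -1.0437e+7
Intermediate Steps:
F = -574
j = 1/3631 (j = 1/(-574 + 4205) = 1/3631 ≈ 0.00027541)
-2553/L(37, -26) - 2874/j = -2553/2 - 2874/1/3631 = -2553*1/2 - 2874*3631 = -2553/2 - 10435494 = -20873541/2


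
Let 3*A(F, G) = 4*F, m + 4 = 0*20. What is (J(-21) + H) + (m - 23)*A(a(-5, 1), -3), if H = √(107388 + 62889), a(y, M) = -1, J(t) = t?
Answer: 15 + √170277 ≈ 427.65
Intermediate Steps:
m = -4 (m = -4 + 0*20 = -4 + 0 = -4)
A(F, G) = 4*F/3 (A(F, G) = (4*F)/3 = 4*F/3)
H = √170277 ≈ 412.65
(J(-21) + H) + (m - 23)*A(a(-5, 1), -3) = (-21 + √170277) + (-4 - 23)*((4/3)*(-1)) = (-21 + √170277) - 27*(-4/3) = (-21 + √170277) + 36 = 15 + √170277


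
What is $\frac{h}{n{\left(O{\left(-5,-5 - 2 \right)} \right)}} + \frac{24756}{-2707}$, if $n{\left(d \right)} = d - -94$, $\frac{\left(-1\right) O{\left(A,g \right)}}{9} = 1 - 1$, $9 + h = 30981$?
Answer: $\frac{40757070}{127229} \approx 320.34$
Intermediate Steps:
$h = 30972$ ($h = -9 + 30981 = 30972$)
$O{\left(A,g \right)} = 0$ ($O{\left(A,g \right)} = - 9 \left(1 - 1\right) = \left(-9\right) 0 = 0$)
$n{\left(d \right)} = 94 + d$ ($n{\left(d \right)} = d + 94 = 94 + d$)
$\frac{h}{n{\left(O{\left(-5,-5 - 2 \right)} \right)}} + \frac{24756}{-2707} = \frac{30972}{94 + 0} + \frac{24756}{-2707} = \frac{30972}{94} + 24756 \left(- \frac{1}{2707}\right) = 30972 \cdot \frac{1}{94} - \frac{24756}{2707} = \frac{15486}{47} - \frac{24756}{2707} = \frac{40757070}{127229}$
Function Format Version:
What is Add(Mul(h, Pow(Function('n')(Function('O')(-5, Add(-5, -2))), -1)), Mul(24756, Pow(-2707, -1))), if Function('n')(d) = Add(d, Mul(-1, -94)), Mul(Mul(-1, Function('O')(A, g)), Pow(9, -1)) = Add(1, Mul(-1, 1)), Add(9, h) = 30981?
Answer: Rational(40757070, 127229) ≈ 320.34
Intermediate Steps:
h = 30972 (h = Add(-9, 30981) = 30972)
Function('O')(A, g) = 0 (Function('O')(A, g) = Mul(-9, Add(1, Mul(-1, 1))) = Mul(-9, Add(1, -1)) = Mul(-9, 0) = 0)
Function('n')(d) = Add(94, d) (Function('n')(d) = Add(d, 94) = Add(94, d))
Add(Mul(h, Pow(Function('n')(Function('O')(-5, Add(-5, -2))), -1)), Mul(24756, Pow(-2707, -1))) = Add(Mul(30972, Pow(Add(94, 0), -1)), Mul(24756, Pow(-2707, -1))) = Add(Mul(30972, Pow(94, -1)), Mul(24756, Rational(-1, 2707))) = Add(Mul(30972, Rational(1, 94)), Rational(-24756, 2707)) = Add(Rational(15486, 47), Rational(-24756, 2707)) = Rational(40757070, 127229)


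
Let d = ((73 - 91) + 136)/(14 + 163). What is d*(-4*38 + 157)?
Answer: 10/3 ≈ 3.3333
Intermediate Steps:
d = ⅔ (d = (-18 + 136)/177 = 118*(1/177) = ⅔ ≈ 0.66667)
d*(-4*38 + 157) = 2*(-4*38 + 157)/3 = 2*(-152 + 157)/3 = (⅔)*5 = 10/3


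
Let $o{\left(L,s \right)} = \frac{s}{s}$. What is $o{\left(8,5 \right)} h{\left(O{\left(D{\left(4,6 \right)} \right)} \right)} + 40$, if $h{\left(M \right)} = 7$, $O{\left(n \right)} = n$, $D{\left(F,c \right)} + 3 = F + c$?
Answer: $47$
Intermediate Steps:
$o{\left(L,s \right)} = 1$
$D{\left(F,c \right)} = -3 + F + c$ ($D{\left(F,c \right)} = -3 + \left(F + c\right) = -3 + F + c$)
$o{\left(8,5 \right)} h{\left(O{\left(D{\left(4,6 \right)} \right)} \right)} + 40 = 1 \cdot 7 + 40 = 7 + 40 = 47$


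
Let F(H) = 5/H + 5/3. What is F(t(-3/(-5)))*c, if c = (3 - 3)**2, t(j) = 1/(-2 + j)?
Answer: 0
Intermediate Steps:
c = 0 (c = 0**2 = 0)
F(H) = 5/3 + 5/H (F(H) = 5/H + 5*(1/3) = 5/H + 5/3 = 5/3 + 5/H)
F(t(-3/(-5)))*c = (5/3 + 5/(1/(-2 - 3/(-5))))*0 = (5/3 + 5/(1/(-2 - 3*(-1/5))))*0 = (5/3 + 5/(1/(-2 + 3/5)))*0 = (5/3 + 5/(1/(-7/5)))*0 = (5/3 + 5/(-5/7))*0 = (5/3 + 5*(-7/5))*0 = (5/3 - 7)*0 = -16/3*0 = 0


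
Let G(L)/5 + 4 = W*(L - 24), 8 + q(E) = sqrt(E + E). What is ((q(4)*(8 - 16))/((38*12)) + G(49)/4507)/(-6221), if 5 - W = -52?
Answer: -441041/1598168679 + 2*sqrt(2)/354597 ≈ -0.00026799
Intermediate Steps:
W = 57 (W = 5 - 1*(-52) = 5 + 52 = 57)
q(E) = -8 + sqrt(2)*sqrt(E) (q(E) = -8 + sqrt(E + E) = -8 + sqrt(2*E) = -8 + sqrt(2)*sqrt(E))
G(L) = -6860 + 285*L (G(L) = -20 + 5*(57*(L - 24)) = -20 + 5*(57*(-24 + L)) = -20 + 5*(-1368 + 57*L) = -20 + (-6840 + 285*L) = -6860 + 285*L)
((q(4)*(8 - 16))/((38*12)) + G(49)/4507)/(-6221) = (((-8 + sqrt(2)*sqrt(4))*(8 - 16))/((38*12)) + (-6860 + 285*49)/4507)/(-6221) = (((-8 + sqrt(2)*2)*(-8))/456 + (-6860 + 13965)*(1/4507))*(-1/6221) = (((-8 + 2*sqrt(2))*(-8))*(1/456) + 7105*(1/4507))*(-1/6221) = ((64 - 16*sqrt(2))*(1/456) + 7105/4507)*(-1/6221) = ((8/57 - 2*sqrt(2)/57) + 7105/4507)*(-1/6221) = (441041/256899 - 2*sqrt(2)/57)*(-1/6221) = -441041/1598168679 + 2*sqrt(2)/354597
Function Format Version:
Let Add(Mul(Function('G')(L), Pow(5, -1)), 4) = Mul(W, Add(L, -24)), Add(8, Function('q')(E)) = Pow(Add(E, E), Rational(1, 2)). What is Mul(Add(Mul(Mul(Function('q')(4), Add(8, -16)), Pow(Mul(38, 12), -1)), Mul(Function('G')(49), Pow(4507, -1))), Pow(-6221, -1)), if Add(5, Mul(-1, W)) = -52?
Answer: Add(Rational(-441041, 1598168679), Mul(Rational(2, 354597), Pow(2, Rational(1, 2)))) ≈ -0.00026799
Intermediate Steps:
W = 57 (W = Add(5, Mul(-1, -52)) = Add(5, 52) = 57)
Function('q')(E) = Add(-8, Mul(Pow(2, Rational(1, 2)), Pow(E, Rational(1, 2)))) (Function('q')(E) = Add(-8, Pow(Add(E, E), Rational(1, 2))) = Add(-8, Pow(Mul(2, E), Rational(1, 2))) = Add(-8, Mul(Pow(2, Rational(1, 2)), Pow(E, Rational(1, 2)))))
Function('G')(L) = Add(-6860, Mul(285, L)) (Function('G')(L) = Add(-20, Mul(5, Mul(57, Add(L, -24)))) = Add(-20, Mul(5, Mul(57, Add(-24, L)))) = Add(-20, Mul(5, Add(-1368, Mul(57, L)))) = Add(-20, Add(-6840, Mul(285, L))) = Add(-6860, Mul(285, L)))
Mul(Add(Mul(Mul(Function('q')(4), Add(8, -16)), Pow(Mul(38, 12), -1)), Mul(Function('G')(49), Pow(4507, -1))), Pow(-6221, -1)) = Mul(Add(Mul(Mul(Add(-8, Mul(Pow(2, Rational(1, 2)), Pow(4, Rational(1, 2)))), Add(8, -16)), Pow(Mul(38, 12), -1)), Mul(Add(-6860, Mul(285, 49)), Pow(4507, -1))), Pow(-6221, -1)) = Mul(Add(Mul(Mul(Add(-8, Mul(Pow(2, Rational(1, 2)), 2)), -8), Pow(456, -1)), Mul(Add(-6860, 13965), Rational(1, 4507))), Rational(-1, 6221)) = Mul(Add(Mul(Mul(Add(-8, Mul(2, Pow(2, Rational(1, 2)))), -8), Rational(1, 456)), Mul(7105, Rational(1, 4507))), Rational(-1, 6221)) = Mul(Add(Mul(Add(64, Mul(-16, Pow(2, Rational(1, 2)))), Rational(1, 456)), Rational(7105, 4507)), Rational(-1, 6221)) = Mul(Add(Add(Rational(8, 57), Mul(Rational(-2, 57), Pow(2, Rational(1, 2)))), Rational(7105, 4507)), Rational(-1, 6221)) = Mul(Add(Rational(441041, 256899), Mul(Rational(-2, 57), Pow(2, Rational(1, 2)))), Rational(-1, 6221)) = Add(Rational(-441041, 1598168679), Mul(Rational(2, 354597), Pow(2, Rational(1, 2))))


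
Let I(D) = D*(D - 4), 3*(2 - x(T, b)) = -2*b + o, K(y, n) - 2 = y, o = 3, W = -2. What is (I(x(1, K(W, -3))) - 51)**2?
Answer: 2916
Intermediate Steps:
K(y, n) = 2 + y
x(T, b) = 1 + 2*b/3 (x(T, b) = 2 - (-2*b + 3)/3 = 2 - (3 - 2*b)/3 = 2 + (-1 + 2*b/3) = 1 + 2*b/3)
I(D) = D*(-4 + D)
(I(x(1, K(W, -3))) - 51)**2 = ((1 + 2*(2 - 2)/3)*(-4 + (1 + 2*(2 - 2)/3)) - 51)**2 = ((1 + (2/3)*0)*(-4 + (1 + (2/3)*0)) - 51)**2 = ((1 + 0)*(-4 + (1 + 0)) - 51)**2 = (1*(-4 + 1) - 51)**2 = (1*(-3) - 51)**2 = (-3 - 51)**2 = (-54)**2 = 2916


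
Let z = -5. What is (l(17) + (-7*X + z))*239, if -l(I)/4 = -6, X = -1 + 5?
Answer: -2151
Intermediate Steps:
X = 4
l(I) = 24 (l(I) = -4*(-6) = 24)
(l(17) + (-7*X + z))*239 = (24 + (-7*4 - 5))*239 = (24 + (-28 - 5))*239 = (24 - 33)*239 = -9*239 = -2151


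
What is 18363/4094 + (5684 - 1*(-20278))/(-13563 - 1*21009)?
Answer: 22023217/5897407 ≈ 3.7344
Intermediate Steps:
18363/4094 + (5684 - 1*(-20278))/(-13563 - 1*21009) = 18363*(1/4094) + (5684 + 20278)/(-13563 - 21009) = 18363/4094 + 25962/(-34572) = 18363/4094 + 25962*(-1/34572) = 18363/4094 - 4327/5762 = 22023217/5897407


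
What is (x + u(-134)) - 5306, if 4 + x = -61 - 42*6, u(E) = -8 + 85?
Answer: -5546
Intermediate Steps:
u(E) = 77
x = -317 (x = -4 + (-61 - 42*6) = -4 + (-61 - 252) = -4 - 313 = -317)
(x + u(-134)) - 5306 = (-317 + 77) - 5306 = -240 - 5306 = -5546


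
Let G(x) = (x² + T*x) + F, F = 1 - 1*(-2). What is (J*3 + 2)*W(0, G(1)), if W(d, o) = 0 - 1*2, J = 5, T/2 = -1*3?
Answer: -34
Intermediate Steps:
T = -6 (T = 2*(-1*3) = 2*(-3) = -6)
F = 3 (F = 1 + 2 = 3)
G(x) = 3 + x² - 6*x (G(x) = (x² - 6*x) + 3 = 3 + x² - 6*x)
W(d, o) = -2 (W(d, o) = 0 - 2 = -2)
(J*3 + 2)*W(0, G(1)) = (5*3 + 2)*(-2) = (15 + 2)*(-2) = 17*(-2) = -34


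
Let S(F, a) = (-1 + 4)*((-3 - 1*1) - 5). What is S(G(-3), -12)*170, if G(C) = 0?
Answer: -4590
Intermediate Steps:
S(F, a) = -27 (S(F, a) = 3*((-3 - 1) - 5) = 3*(-4 - 5) = 3*(-9) = -27)
S(G(-3), -12)*170 = -27*170 = -4590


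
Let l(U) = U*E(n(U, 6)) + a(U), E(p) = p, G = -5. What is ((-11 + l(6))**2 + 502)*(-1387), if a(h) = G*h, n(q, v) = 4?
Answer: -1097117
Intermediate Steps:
a(h) = -5*h
l(U) = -U (l(U) = U*4 - 5*U = 4*U - 5*U = -U)
((-11 + l(6))**2 + 502)*(-1387) = ((-11 - 1*6)**2 + 502)*(-1387) = ((-11 - 6)**2 + 502)*(-1387) = ((-17)**2 + 502)*(-1387) = (289 + 502)*(-1387) = 791*(-1387) = -1097117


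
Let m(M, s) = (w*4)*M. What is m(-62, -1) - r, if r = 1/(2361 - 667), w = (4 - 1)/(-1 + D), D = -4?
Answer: 1260331/8470 ≈ 148.80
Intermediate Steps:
w = -3/5 (w = (4 - 1)/(-1 - 4) = 3/(-5) = 3*(-1/5) = -3/5 ≈ -0.60000)
r = 1/1694 ≈ 0.00059032
m(M, s) = -12*M/5 (m(M, s) = (-3/5*4)*M = -12*M/5)
m(-62, -1) - r = -12/5*(-62) - 1*1/1694 = 744/5 - 1/1694 = 1260331/8470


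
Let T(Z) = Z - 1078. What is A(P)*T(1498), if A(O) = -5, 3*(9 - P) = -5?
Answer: -2100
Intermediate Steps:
P = 32/3 (P = 9 - ⅓*(-5) = 9 + 5/3 = 32/3 ≈ 10.667)
T(Z) = -1078 + Z
A(P)*T(1498) = -5*(-1078 + 1498) = -5*420 = -2100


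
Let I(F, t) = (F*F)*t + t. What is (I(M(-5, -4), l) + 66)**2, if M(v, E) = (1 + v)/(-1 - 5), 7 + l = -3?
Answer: 215296/81 ≈ 2658.0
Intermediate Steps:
l = -10 (l = -7 - 3 = -10)
M(v, E) = -1/6 - v/6 (M(v, E) = (1 + v)/(-6) = (1 + v)*(-1/6) = -1/6 - v/6)
I(F, t) = t + t*F**2 (I(F, t) = F**2*t + t = t*F**2 + t = t + t*F**2)
(I(M(-5, -4), l) + 66)**2 = (-10*(1 + (-1/6 - 1/6*(-5))**2) + 66)**2 = (-10*(1 + (-1/6 + 5/6)**2) + 66)**2 = (-10*(1 + (2/3)**2) + 66)**2 = (-10*(1 + 4/9) + 66)**2 = (-10*13/9 + 66)**2 = (-130/9 + 66)**2 = (464/9)**2 = 215296/81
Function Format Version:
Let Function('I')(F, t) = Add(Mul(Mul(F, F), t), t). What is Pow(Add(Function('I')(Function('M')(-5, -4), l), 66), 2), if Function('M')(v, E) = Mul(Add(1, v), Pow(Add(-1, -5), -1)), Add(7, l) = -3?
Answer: Rational(215296, 81) ≈ 2658.0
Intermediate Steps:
l = -10 (l = Add(-7, -3) = -10)
Function('M')(v, E) = Add(Rational(-1, 6), Mul(Rational(-1, 6), v)) (Function('M')(v, E) = Mul(Add(1, v), Pow(-6, -1)) = Mul(Add(1, v), Rational(-1, 6)) = Add(Rational(-1, 6), Mul(Rational(-1, 6), v)))
Function('I')(F, t) = Add(t, Mul(t, Pow(F, 2))) (Function('I')(F, t) = Add(Mul(Pow(F, 2), t), t) = Add(Mul(t, Pow(F, 2)), t) = Add(t, Mul(t, Pow(F, 2))))
Pow(Add(Function('I')(Function('M')(-5, -4), l), 66), 2) = Pow(Add(Mul(-10, Add(1, Pow(Add(Rational(-1, 6), Mul(Rational(-1, 6), -5)), 2))), 66), 2) = Pow(Add(Mul(-10, Add(1, Pow(Add(Rational(-1, 6), Rational(5, 6)), 2))), 66), 2) = Pow(Add(Mul(-10, Add(1, Pow(Rational(2, 3), 2))), 66), 2) = Pow(Add(Mul(-10, Add(1, Rational(4, 9))), 66), 2) = Pow(Add(Mul(-10, Rational(13, 9)), 66), 2) = Pow(Add(Rational(-130, 9), 66), 2) = Pow(Rational(464, 9), 2) = Rational(215296, 81)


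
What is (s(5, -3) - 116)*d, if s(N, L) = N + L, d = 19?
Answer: -2166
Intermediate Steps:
s(N, L) = L + N
(s(5, -3) - 116)*d = ((-3 + 5) - 116)*19 = (2 - 116)*19 = -114*19 = -2166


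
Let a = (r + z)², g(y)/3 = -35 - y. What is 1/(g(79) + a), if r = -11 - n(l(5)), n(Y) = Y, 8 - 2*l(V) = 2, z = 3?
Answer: -1/221 ≈ -0.0045249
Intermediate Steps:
l(V) = 3 (l(V) = 4 - ½*2 = 4 - 1 = 3)
g(y) = -105 - 3*y (g(y) = 3*(-35 - y) = -105 - 3*y)
r = -14 (r = -11 - 1*3 = -11 - 3 = -14)
a = 121 (a = (-14 + 3)² = (-11)² = 121)
1/(g(79) + a) = 1/((-105 - 3*79) + 121) = 1/((-105 - 237) + 121) = 1/(-342 + 121) = 1/(-221) = -1/221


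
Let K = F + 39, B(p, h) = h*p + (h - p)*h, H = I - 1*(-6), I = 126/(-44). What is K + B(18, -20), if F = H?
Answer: 9727/22 ≈ 442.14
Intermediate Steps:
I = -63/22 (I = 126*(-1/44) = -63/22 ≈ -2.8636)
H = 69/22 (H = -63/22 - 1*(-6) = -63/22 + 6 = 69/22 ≈ 3.1364)
F = 69/22 ≈ 3.1364
B(p, h) = h*p + h*(h - p)
K = 927/22 (K = 69/22 + 39 = 927/22 ≈ 42.136)
K + B(18, -20) = 927/22 + (-20)² = 927/22 + 400 = 9727/22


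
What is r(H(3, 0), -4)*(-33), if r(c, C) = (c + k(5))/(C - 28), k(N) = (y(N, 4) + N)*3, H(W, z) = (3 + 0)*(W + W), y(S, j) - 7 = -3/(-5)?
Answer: 9207/160 ≈ 57.544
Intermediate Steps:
y(S, j) = 38/5 (y(S, j) = 7 - 3/(-5) = 7 - 3*(-⅕) = 7 + ⅗ = 38/5)
H(W, z) = 6*W (H(W, z) = 3*(2*W) = 6*W)
k(N) = 114/5 + 3*N (k(N) = (38/5 + N)*3 = 114/5 + 3*N)
r(c, C) = (189/5 + c)/(-28 + C) (r(c, C) = (c + (114/5 + 3*5))/(C - 28) = (c + (114/5 + 15))/(-28 + C) = (c + 189/5)/(-28 + C) = (189/5 + c)/(-28 + C))
r(H(3, 0), -4)*(-33) = ((189/5 + 6*3)/(-28 - 4))*(-33) = ((189/5 + 18)/(-32))*(-33) = -1/32*279/5*(-33) = -279/160*(-33) = 9207/160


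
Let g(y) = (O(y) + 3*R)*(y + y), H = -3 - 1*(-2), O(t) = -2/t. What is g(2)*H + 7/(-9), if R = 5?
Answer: -511/9 ≈ -56.778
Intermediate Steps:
H = -1 (H = -3 + 2 = -1)
g(y) = 2*y*(15 - 2/y) (g(y) = (-2/y + 3*5)*(y + y) = (-2/y + 15)*(2*y) = (15 - 2/y)*(2*y) = 2*y*(15 - 2/y))
g(2)*H + 7/(-9) = (-4 + 30*2)*(-1) + 7/(-9) = (-4 + 60)*(-1) + 7*(-⅑) = 56*(-1) - 7/9 = -56 - 7/9 = -511/9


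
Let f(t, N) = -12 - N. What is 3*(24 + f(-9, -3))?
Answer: 45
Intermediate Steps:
3*(24 + f(-9, -3)) = 3*(24 + (-12 - 1*(-3))) = 3*(24 + (-12 + 3)) = 3*(24 - 9) = 3*15 = 45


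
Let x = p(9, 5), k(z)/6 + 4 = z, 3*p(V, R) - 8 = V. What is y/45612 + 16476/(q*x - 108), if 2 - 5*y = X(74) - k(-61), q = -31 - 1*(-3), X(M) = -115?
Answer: -6709981/108600 ≈ -61.786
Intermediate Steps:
p(V, R) = 8/3 + V/3
k(z) = -24 + 6*z
x = 17/3 (x = 8/3 + (⅓)*9 = 8/3 + 3 = 17/3 ≈ 5.6667)
q = -28 (q = -31 + 3 = -28)
y = -273/5 (y = ⅖ - (-115 - (-24 + 6*(-61)))/5 = ⅖ - (-115 - (-24 - 366))/5 = ⅖ - (-115 - 1*(-390))/5 = ⅖ - (-115 + 390)/5 = ⅖ - ⅕*275 = ⅖ - 55 = -273/5 ≈ -54.600)
y/45612 + 16476/(q*x - 108) = -273/5/45612 + 16476/(-28*17/3 - 108) = -273/5*1/45612 + 16476/(-476/3 - 108) = -13/10860 + 16476/(-800/3) = -13/10860 + 16476*(-3/800) = -13/10860 - 12357/200 = -6709981/108600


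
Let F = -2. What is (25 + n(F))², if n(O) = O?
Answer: 529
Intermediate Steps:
(25 + n(F))² = (25 - 2)² = 23² = 529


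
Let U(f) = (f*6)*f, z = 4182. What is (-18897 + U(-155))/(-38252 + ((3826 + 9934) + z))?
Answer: -41751/6770 ≈ -6.1671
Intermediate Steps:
U(f) = 6*f**2 (U(f) = (6*f)*f = 6*f**2)
(-18897 + U(-155))/(-38252 + ((3826 + 9934) + z)) = (-18897 + 6*(-155)**2)/(-38252 + ((3826 + 9934) + 4182)) = (-18897 + 6*24025)/(-38252 + (13760 + 4182)) = (-18897 + 144150)/(-38252 + 17942) = 125253/(-20310) = 125253*(-1/20310) = -41751/6770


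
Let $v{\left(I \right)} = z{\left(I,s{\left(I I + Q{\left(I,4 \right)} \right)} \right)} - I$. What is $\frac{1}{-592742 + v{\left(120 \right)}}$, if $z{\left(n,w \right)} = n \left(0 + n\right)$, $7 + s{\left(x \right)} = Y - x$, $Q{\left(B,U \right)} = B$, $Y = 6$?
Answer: $- \frac{1}{578462} \approx -1.7287 \cdot 10^{-6}$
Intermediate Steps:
$s{\left(x \right)} = -1 - x$ ($s{\left(x \right)} = -7 - \left(-6 + x\right) = -1 - x$)
$z{\left(n,w \right)} = n^{2}$ ($z{\left(n,w \right)} = n n = n^{2}$)
$v{\left(I \right)} = I^{2} - I$
$\frac{1}{-592742 + v{\left(120 \right)}} = \frac{1}{-592742 + 120 \left(-1 + 120\right)} = \frac{1}{-592742 + 120 \cdot 119} = \frac{1}{-592742 + 14280} = \frac{1}{-578462} = - \frac{1}{578462}$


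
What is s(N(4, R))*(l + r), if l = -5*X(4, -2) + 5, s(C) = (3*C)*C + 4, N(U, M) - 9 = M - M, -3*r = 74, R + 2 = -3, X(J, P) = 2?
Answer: -21983/3 ≈ -7327.7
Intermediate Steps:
R = -5 (R = -2 - 3 = -5)
r = -74/3 (r = -⅓*74 = -74/3 ≈ -24.667)
N(U, M) = 9 (N(U, M) = 9 + (M - M) = 9 + 0 = 9)
s(C) = 4 + 3*C² (s(C) = 3*C² + 4 = 4 + 3*C²)
l = -5 (l = -5*2 + 5 = -10 + 5 = -5)
s(N(4, R))*(l + r) = (4 + 3*9²)*(-5 - 74/3) = (4 + 3*81)*(-89/3) = (4 + 243)*(-89/3) = 247*(-89/3) = -21983/3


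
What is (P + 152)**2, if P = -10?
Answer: 20164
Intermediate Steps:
(P + 152)**2 = (-10 + 152)**2 = 142**2 = 20164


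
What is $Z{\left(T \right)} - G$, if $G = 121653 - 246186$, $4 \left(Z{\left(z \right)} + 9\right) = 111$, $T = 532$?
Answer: $\frac{498207}{4} \approx 1.2455 \cdot 10^{5}$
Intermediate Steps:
$Z{\left(z \right)} = \frac{75}{4}$ ($Z{\left(z \right)} = -9 + \frac{1}{4} \cdot 111 = -9 + \frac{111}{4} = \frac{75}{4}$)
$G = -124533$ ($G = 121653 - 246186 = -124533$)
$Z{\left(T \right)} - G = \frac{75}{4} - -124533 = \frac{75}{4} + 124533 = \frac{498207}{4}$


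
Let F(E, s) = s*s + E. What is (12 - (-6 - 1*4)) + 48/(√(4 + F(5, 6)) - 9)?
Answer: 10 - 4*√5 ≈ 1.0557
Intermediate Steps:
F(E, s) = E + s² (F(E, s) = s² + E = E + s²)
(12 - (-6 - 1*4)) + 48/(√(4 + F(5, 6)) - 9) = (12 - (-6 - 1*4)) + 48/(√(4 + (5 + 6²)) - 9) = (12 - (-6 - 4)) + 48/(√(4 + (5 + 36)) - 9) = (12 - 1*(-10)) + 48/(√(4 + 41) - 9) = (12 + 10) + 48/(√45 - 9) = 22 + 48/(3*√5 - 9) = 22 + 48/(-9 + 3*√5)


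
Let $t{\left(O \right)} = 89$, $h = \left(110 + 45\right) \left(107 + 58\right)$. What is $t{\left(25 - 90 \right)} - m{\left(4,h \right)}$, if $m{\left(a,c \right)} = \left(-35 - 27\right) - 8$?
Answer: $159$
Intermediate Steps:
$h = 25575$ ($h = 155 \cdot 165 = 25575$)
$m{\left(a,c \right)} = -70$ ($m{\left(a,c \right)} = -62 - 8 = -70$)
$t{\left(25 - 90 \right)} - m{\left(4,h \right)} = 89 - -70 = 89 + 70 = 159$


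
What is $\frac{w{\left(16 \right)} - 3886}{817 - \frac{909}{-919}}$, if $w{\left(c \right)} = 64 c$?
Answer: $- \frac{1315089}{375866} \approx -3.4988$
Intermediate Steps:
$\frac{w{\left(16 \right)} - 3886}{817 - \frac{909}{-919}} = \frac{64 \cdot 16 - 3886}{817 - \frac{909}{-919}} = \frac{1024 - 3886}{817 - - \frac{909}{919}} = - \frac{2862}{817 + \frac{909}{919}} = - \frac{2862}{\frac{751732}{919}} = \left(-2862\right) \frac{919}{751732} = - \frac{1315089}{375866}$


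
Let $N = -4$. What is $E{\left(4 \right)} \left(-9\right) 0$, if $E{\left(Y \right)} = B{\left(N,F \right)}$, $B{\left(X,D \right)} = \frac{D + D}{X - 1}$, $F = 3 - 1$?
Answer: $0$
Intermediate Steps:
$F = 2$
$B{\left(X,D \right)} = \frac{2 D}{-1 + X}$
$E{\left(Y \right)} = - \frac{4}{5}$ ($E{\left(Y \right)} = 2 \cdot 2 \frac{1}{-1 - 4} = 2 \cdot 2 \frac{1}{-5} = 2 \cdot 2 \left(- \frac{1}{5}\right) = - \frac{4}{5}$)
$E{\left(4 \right)} \left(-9\right) 0 = \left(- \frac{4}{5}\right) \left(-9\right) 0 = \frac{36}{5} \cdot 0 = 0$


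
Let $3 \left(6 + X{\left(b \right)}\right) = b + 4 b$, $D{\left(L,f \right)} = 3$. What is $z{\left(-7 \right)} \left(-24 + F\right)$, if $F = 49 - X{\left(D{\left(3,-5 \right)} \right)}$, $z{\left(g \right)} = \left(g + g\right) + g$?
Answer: $-546$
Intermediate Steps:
$z{\left(g \right)} = 3 g$ ($z{\left(g \right)} = 2 g + g = 3 g$)
$X{\left(b \right)} = -6 + \frac{5 b}{3}$ ($X{\left(b \right)} = -6 + \frac{b + 4 b}{3} = -6 + \frac{5 b}{3}$)
$F = 50$ ($F = 49 - \left(-6 + \frac{5}{3} \cdot 3\right) = 49 - \left(-6 + 5\right) = 49 - -1 = 49 + 1 = 50$)
$z{\left(-7 \right)} \left(-24 + F\right) = 3 \left(-7\right) \left(-24 + 50\right) = \left(-21\right) 26 = -546$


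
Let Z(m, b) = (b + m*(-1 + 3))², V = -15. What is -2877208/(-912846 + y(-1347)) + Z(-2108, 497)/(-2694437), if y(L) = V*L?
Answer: -4593627166105/2405164938117 ≈ -1.9099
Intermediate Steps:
y(L) = -15*L
Z(m, b) = (b + 2*m)² (Z(m, b) = (b + m*2)² = (b + 2*m)²)
-2877208/(-912846 + y(-1347)) + Z(-2108, 497)/(-2694437) = -2877208/(-912846 - 15*(-1347)) + (497 + 2*(-2108))²/(-2694437) = -2877208/(-912846 + 20205) + (497 - 4216)²*(-1/2694437) = -2877208/(-892641) + (-3719)²*(-1/2694437) = -2877208*(-1/892641) + 13830961*(-1/2694437) = 2877208/892641 - 13830961/2694437 = -4593627166105/2405164938117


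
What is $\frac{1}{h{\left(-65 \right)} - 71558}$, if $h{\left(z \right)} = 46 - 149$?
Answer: $- \frac{1}{71661} \approx -1.3955 \cdot 10^{-5}$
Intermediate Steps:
$h{\left(z \right)} = -103$ ($h{\left(z \right)} = 46 - 149 = -103$)
$\frac{1}{h{\left(-65 \right)} - 71558} = \frac{1}{-103 - 71558} = \frac{1}{-71661} = - \frac{1}{71661}$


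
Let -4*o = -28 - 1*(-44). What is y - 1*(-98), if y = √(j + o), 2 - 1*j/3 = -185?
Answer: 98 + √557 ≈ 121.60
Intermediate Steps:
j = 561 (j = 6 - 3*(-185) = 6 + 555 = 561)
o = -4 (o = -(-28 - 1*(-44))/4 = -(-28 + 44)/4 = -¼*16 = -4)
y = √557 (y = √(561 - 4) = √557 ≈ 23.601)
y - 1*(-98) = √557 - 1*(-98) = √557 + 98 = 98 + √557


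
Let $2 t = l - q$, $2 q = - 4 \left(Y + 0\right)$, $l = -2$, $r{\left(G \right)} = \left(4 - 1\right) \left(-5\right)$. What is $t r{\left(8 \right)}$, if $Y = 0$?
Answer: $15$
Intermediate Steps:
$r{\left(G \right)} = -15$ ($r{\left(G \right)} = 3 \left(-5\right) = -15$)
$q = 0$ ($q = \frac{\left(-4\right) \left(0 + 0\right)}{2} = \frac{\left(-4\right) 0}{2} = \frac{1}{2} \cdot 0 = 0$)
$t = -1$ ($t = \frac{-2 - 0}{2} = \frac{-2 + 0}{2} = \frac{1}{2} \left(-2\right) = -1$)
$t r{\left(8 \right)} = \left(-1\right) \left(-15\right) = 15$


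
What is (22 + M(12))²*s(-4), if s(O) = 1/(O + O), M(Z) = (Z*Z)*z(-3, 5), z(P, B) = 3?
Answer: -51529/2 ≈ -25765.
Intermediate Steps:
M(Z) = 3*Z² (M(Z) = (Z*Z)*3 = Z²*3 = 3*Z²)
s(O) = 1/(2*O)
(22 + M(12))²*s(-4) = (22 + 3*12²)²*((½)/(-4)) = (22 + 3*144)²*((½)*(-¼)) = (22 + 432)²*(-⅛) = 454²*(-⅛) = 206116*(-⅛) = -51529/2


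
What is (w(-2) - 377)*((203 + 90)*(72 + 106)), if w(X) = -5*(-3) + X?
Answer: -18984056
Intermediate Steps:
w(X) = 15 + X
(w(-2) - 377)*((203 + 90)*(72 + 106)) = ((15 - 2) - 377)*((203 + 90)*(72 + 106)) = (13 - 377)*(293*178) = -364*52154 = -18984056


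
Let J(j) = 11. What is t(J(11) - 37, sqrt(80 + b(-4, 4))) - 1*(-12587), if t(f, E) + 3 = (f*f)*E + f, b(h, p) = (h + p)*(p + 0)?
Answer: 12558 + 2704*sqrt(5) ≈ 18604.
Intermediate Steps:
b(h, p) = p*(h + p) (b(h, p) = (h + p)*p = p*(h + p))
t(f, E) = -3 + f + E*f**2 (t(f, E) = -3 + ((f*f)*E + f) = -3 + (f**2*E + f) = -3 + (E*f**2 + f) = -3 + (f + E*f**2) = -3 + f + E*f**2)
t(J(11) - 37, sqrt(80 + b(-4, 4))) - 1*(-12587) = (-3 + (11 - 37) + sqrt(80 + 4*(-4 + 4))*(11 - 37)**2) - 1*(-12587) = (-3 - 26 + sqrt(80 + 4*0)*(-26)**2) + 12587 = (-3 - 26 + sqrt(80 + 0)*676) + 12587 = (-3 - 26 + sqrt(80)*676) + 12587 = (-3 - 26 + (4*sqrt(5))*676) + 12587 = (-3 - 26 + 2704*sqrt(5)) + 12587 = (-29 + 2704*sqrt(5)) + 12587 = 12558 + 2704*sqrt(5)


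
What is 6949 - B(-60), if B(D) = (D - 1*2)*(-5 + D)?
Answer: 2919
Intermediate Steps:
B(D) = (-5 + D)*(-2 + D) (B(D) = (D - 2)*(-5 + D) = (-2 + D)*(-5 + D) = (-5 + D)*(-2 + D))
6949 - B(-60) = 6949 - (10 + (-60)**2 - 7*(-60)) = 6949 - (10 + 3600 + 420) = 6949 - 1*4030 = 6949 - 4030 = 2919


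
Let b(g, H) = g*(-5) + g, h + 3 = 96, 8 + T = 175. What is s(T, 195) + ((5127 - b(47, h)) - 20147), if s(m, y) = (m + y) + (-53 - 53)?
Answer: -14576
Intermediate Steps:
T = 167 (T = -8 + 175 = 167)
h = 93 (h = -3 + 96 = 93)
b(g, H) = -4*g (b(g, H) = -5*g + g = -4*g)
s(m, y) = -106 + m + y (s(m, y) = (m + y) - 106 = -106 + m + y)
s(T, 195) + ((5127 - b(47, h)) - 20147) = (-106 + 167 + 195) + ((5127 - (-4)*47) - 20147) = 256 + ((5127 - 1*(-188)) - 20147) = 256 + ((5127 + 188) - 20147) = 256 + (5315 - 20147) = 256 - 14832 = -14576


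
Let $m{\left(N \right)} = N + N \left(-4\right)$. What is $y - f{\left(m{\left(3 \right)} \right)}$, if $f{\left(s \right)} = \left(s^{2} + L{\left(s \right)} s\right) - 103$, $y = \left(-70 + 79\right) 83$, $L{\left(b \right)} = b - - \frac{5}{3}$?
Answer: $703$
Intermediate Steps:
$L{\left(b \right)} = \frac{5}{3} + b$ ($L{\left(b \right)} = b - \left(-5\right) \frac{1}{3} = b - - \frac{5}{3} = b + \frac{5}{3} = \frac{5}{3} + b$)
$m{\left(N \right)} = - 3 N$ ($m{\left(N \right)} = N - 4 N = - 3 N$)
$y = 747$ ($y = 9 \cdot 83 = 747$)
$f{\left(s \right)} = -103 + s^{2} + s \left(\frac{5}{3} + s\right)$ ($f{\left(s \right)} = \left(s^{2} + \left(\frac{5}{3} + s\right) s\right) - 103 = \left(s^{2} + s \left(\frac{5}{3} + s\right)\right) - 103 = -103 + s^{2} + s \left(\frac{5}{3} + s\right)$)
$y - f{\left(m{\left(3 \right)} \right)} = 747 - \left(-103 + 2 \left(\left(-3\right) 3\right)^{2} + \frac{5 \left(\left(-3\right) 3\right)}{3}\right) = 747 - \left(-103 + 2 \left(-9\right)^{2} + \frac{5}{3} \left(-9\right)\right) = 747 - \left(-103 + 2 \cdot 81 - 15\right) = 747 - \left(-103 + 162 - 15\right) = 747 - 44 = 703$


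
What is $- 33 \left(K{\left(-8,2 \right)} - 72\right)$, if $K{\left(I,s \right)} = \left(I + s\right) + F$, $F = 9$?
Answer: $2277$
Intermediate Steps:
$K{\left(I,s \right)} = 9 + I + s$ ($K{\left(I,s \right)} = \left(I + s\right) + 9 = 9 + I + s$)
$- 33 \left(K{\left(-8,2 \right)} - 72\right) = - 33 \left(\left(9 - 8 + 2\right) - 72\right) = - 33 \left(3 - 72\right) = \left(-33\right) \left(-69\right) = 2277$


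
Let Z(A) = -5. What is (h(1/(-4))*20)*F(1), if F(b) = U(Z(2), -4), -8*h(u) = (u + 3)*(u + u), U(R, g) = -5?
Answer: -275/16 ≈ -17.188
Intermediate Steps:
h(u) = -u*(3 + u)/4 (h(u) = -(u + 3)*(u + u)/8 = -(3 + u)*2*u/8 = -u*(3 + u)/4)
F(b) = -5
(h(1/(-4))*20)*F(1) = (-1/(-4)*(3 + 1/(-4))/4*20)*(-5) = (-1*(-¼)*(3 + 1*(-¼))/4*20)*(-5) = (-¼*(-¼)*(3 - ¼)*20)*(-5) = (-¼*(-¼)*11/4*20)*(-5) = ((11/64)*20)*(-5) = (55/16)*(-5) = -275/16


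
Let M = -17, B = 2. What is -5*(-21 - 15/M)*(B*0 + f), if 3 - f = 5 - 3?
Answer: 1710/17 ≈ 100.59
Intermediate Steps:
f = 1 (f = 3 - (5 - 3) = 3 - 1*2 = 3 - 2 = 1)
-5*(-21 - 15/M)*(B*0 + f) = -5*(-21 - 15/(-17))*(2*0 + 1) = -5*(-21 - 15*(-1/17))*(0 + 1) = -5*(-21 + 15/17) = -(-1710)/17 = -5*(-342/17) = 1710/17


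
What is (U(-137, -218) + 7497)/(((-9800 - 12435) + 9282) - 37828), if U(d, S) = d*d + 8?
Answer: -8758/16927 ≈ -0.51740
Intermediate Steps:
U(d, S) = 8 + d² (U(d, S) = d² + 8 = 8 + d²)
(U(-137, -218) + 7497)/(((-9800 - 12435) + 9282) - 37828) = ((8 + (-137)²) + 7497)/(((-9800 - 12435) + 9282) - 37828) = ((8 + 18769) + 7497)/((-22235 + 9282) - 37828) = (18777 + 7497)/(-12953 - 37828) = 26274/(-50781) = 26274*(-1/50781) = -8758/16927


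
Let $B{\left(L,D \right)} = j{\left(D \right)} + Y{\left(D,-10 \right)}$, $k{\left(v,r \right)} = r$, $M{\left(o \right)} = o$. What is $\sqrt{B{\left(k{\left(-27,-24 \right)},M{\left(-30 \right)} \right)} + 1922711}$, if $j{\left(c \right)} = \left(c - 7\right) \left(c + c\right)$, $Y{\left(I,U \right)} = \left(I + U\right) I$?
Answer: $\sqrt{1926131} \approx 1387.9$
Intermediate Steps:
$Y{\left(I,U \right)} = I \left(I + U\right)$
$j{\left(c \right)} = 2 c \left(-7 + c\right)$ ($j{\left(c \right)} = \left(-7 + c\right) 2 c = 2 c \left(-7 + c\right)$)
$B{\left(L,D \right)} = D \left(-10 + D\right) + 2 D \left(-7 + D\right)$ ($B{\left(L,D \right)} = 2 D \left(-7 + D\right) + D \left(D - 10\right) = 2 D \left(-7 + D\right) + D \left(-10 + D\right) = D \left(-10 + D\right) + 2 D \left(-7 + D\right)$)
$\sqrt{B{\left(k{\left(-27,-24 \right)},M{\left(-30 \right)} \right)} + 1922711} = \sqrt{3 \left(-30\right) \left(-8 - 30\right) + 1922711} = \sqrt{3 \left(-30\right) \left(-38\right) + 1922711} = \sqrt{3420 + 1922711} = \sqrt{1926131}$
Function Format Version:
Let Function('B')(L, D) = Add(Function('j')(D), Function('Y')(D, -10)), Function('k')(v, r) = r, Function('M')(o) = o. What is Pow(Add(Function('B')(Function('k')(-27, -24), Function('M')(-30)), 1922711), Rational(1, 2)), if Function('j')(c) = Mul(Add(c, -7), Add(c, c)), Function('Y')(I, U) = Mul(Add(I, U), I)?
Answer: Pow(1926131, Rational(1, 2)) ≈ 1387.9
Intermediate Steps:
Function('Y')(I, U) = Mul(I, Add(I, U))
Function('j')(c) = Mul(2, c, Add(-7, c)) (Function('j')(c) = Mul(Add(-7, c), Mul(2, c)) = Mul(2, c, Add(-7, c)))
Function('B')(L, D) = Add(Mul(D, Add(-10, D)), Mul(2, D, Add(-7, D))) (Function('B')(L, D) = Add(Mul(2, D, Add(-7, D)), Mul(D, Add(D, -10))) = Add(Mul(2, D, Add(-7, D)), Mul(D, Add(-10, D))) = Add(Mul(D, Add(-10, D)), Mul(2, D, Add(-7, D))))
Pow(Add(Function('B')(Function('k')(-27, -24), Function('M')(-30)), 1922711), Rational(1, 2)) = Pow(Add(Mul(3, -30, Add(-8, -30)), 1922711), Rational(1, 2)) = Pow(Add(Mul(3, -30, -38), 1922711), Rational(1, 2)) = Pow(Add(3420, 1922711), Rational(1, 2)) = Pow(1926131, Rational(1, 2))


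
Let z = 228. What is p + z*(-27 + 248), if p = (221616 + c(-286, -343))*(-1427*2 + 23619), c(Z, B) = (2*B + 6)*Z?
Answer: 8640283828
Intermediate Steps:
c(Z, B) = Z*(6 + 2*B) (c(Z, B) = (6 + 2*B)*Z = Z*(6 + 2*B))
p = 8640233440 (p = (221616 + 2*(-286)*(3 - 343))*(-1427*2 + 23619) = (221616 + 2*(-286)*(-340))*(-2854 + 23619) = (221616 + 194480)*20765 = 416096*20765 = 8640233440)
p + z*(-27 + 248) = 8640233440 + 228*(-27 + 248) = 8640233440 + 228*221 = 8640233440 + 50388 = 8640283828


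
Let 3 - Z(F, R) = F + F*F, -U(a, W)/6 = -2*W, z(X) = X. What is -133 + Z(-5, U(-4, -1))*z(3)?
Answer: -184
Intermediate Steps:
U(a, W) = 12*W (U(a, W) = -(-12)*W = 12*W)
Z(F, R) = 3 - F - F² (Z(F, R) = 3 - (F + F*F) = 3 - (F + F²) = 3 + (-F - F²) = 3 - F - F²)
-133 + Z(-5, U(-4, -1))*z(3) = -133 + (3 - 1*(-5) - 1*(-5)²)*3 = -133 + (3 + 5 - 1*25)*3 = -133 + (3 + 5 - 25)*3 = -133 - 17*3 = -133 - 51 = -184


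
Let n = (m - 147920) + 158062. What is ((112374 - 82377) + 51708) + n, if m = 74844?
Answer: 166691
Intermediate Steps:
n = 84986 (n = (74844 - 147920) + 158062 = -73076 + 158062 = 84986)
((112374 - 82377) + 51708) + n = ((112374 - 82377) + 51708) + 84986 = (29997 + 51708) + 84986 = 81705 + 84986 = 166691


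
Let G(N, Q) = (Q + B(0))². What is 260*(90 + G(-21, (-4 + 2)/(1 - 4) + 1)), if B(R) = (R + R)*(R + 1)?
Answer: 217100/9 ≈ 24122.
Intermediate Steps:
B(R) = 2*R*(1 + R) (B(R) = (2*R)*(1 + R) = 2*R*(1 + R))
G(N, Q) = Q² (G(N, Q) = (Q + 2*0*(1 + 0))² = (Q + 2*0*1)² = (Q + 0)² = Q²)
260*(90 + G(-21, (-4 + 2)/(1 - 4) + 1)) = 260*(90 + ((-4 + 2)/(1 - 4) + 1)²) = 260*(90 + (-2/(-3) + 1)²) = 260*(90 + (-2*(-⅓) + 1)²) = 260*(90 + (⅔ + 1)²) = 260*(90 + (5/3)²) = 260*(90 + 25/9) = 260*(835/9) = 217100/9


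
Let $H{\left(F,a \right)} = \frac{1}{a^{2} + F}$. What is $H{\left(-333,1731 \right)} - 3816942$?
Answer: $- \frac{11435665106375}{2996028} \approx -3.8169 \cdot 10^{6}$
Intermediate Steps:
$H{\left(F,a \right)} = \frac{1}{F + a^{2}}$
$H{\left(-333,1731 \right)} - 3816942 = \frac{1}{-333 + 1731^{2}} - 3816942 = \frac{1}{-333 + 2996361} - 3816942 = \frac{1}{2996028} - 3816942 = - \frac{11435665106375}{2996028}$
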